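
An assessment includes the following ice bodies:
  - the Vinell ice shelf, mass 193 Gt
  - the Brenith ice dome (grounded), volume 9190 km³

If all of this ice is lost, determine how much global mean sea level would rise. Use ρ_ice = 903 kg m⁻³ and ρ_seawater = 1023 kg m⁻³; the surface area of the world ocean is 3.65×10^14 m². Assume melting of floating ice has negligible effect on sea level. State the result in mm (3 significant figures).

≈ 22.2 mm

The Vinell ice shelf is floating and already displaces its own weight of water, so its melt adds essentially nothing to sea level.
Brenith: 9190 km³ × (903/1023) = 8112 km³ of water.
Total added water ≈ 8.112×10^12 m³ over 3.65×10^14 m² → Δh = 0.0222 m = 22.2 mm.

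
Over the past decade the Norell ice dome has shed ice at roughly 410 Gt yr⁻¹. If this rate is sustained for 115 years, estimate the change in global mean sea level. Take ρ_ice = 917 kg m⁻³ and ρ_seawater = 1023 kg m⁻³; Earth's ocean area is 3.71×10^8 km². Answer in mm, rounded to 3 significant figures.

≈ 124 mm

Total mass lost = 410 Gt/yr × 115 yr = 4.715×10^4 Gt = 4.715×10^16 kg.
ρ_w = 1023 kg m⁻³, so water volume = 4.715×10^16 / 1023 = 4.609×10^13 m³.
Δh = 4.609×10^13 / 3.71×10^14 = 0.124 m = 124 mm.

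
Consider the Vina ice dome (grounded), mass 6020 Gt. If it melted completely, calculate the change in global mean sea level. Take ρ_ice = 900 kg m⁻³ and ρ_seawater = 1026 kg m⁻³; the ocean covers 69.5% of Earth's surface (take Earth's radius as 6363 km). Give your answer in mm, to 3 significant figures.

≈ 16.6 mm

Vina: 6020 Gt = 6.020×10^15 kg; dividing by ρ_w = 1026 kg m⁻³ gives 5.867×10^12 m³ of water.
Spread over 3.54×10^14 m² of ocean, Δh = 5.867×10^12 / 3.54×10^14 = 0.0166 m = 16.6 mm.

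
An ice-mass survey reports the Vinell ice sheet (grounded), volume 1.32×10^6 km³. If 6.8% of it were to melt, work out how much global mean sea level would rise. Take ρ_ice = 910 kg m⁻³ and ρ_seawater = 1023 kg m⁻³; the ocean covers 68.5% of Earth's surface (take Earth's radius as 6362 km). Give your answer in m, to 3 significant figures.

≈ 0.229 m

Vinell: 0.068 × 1.32×10^6 km³ × (910/1023) = 7.985×10^4 km³ of water.
Spread over 3.48×10^14 m² of ocean, Δh = 7.985×10^13 / 3.48×10^14 = 0.229 m.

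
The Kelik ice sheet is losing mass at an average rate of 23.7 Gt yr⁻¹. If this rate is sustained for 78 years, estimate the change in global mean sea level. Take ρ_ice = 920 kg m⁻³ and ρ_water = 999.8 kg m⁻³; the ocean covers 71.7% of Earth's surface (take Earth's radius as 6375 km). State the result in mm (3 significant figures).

Total mass lost = 23.7 Gt/yr × 78 yr = 1849 Gt = 1.849×10^15 kg.
ρ_w = 999.8 kg m⁻³, so water volume = 1.849×10^15 / 999.8 = 1.849×10^12 m³.
Δh = 1.849×10^12 / 3.66×10^14 = 5.05×10^-3 m = 5.05 mm.

≈ 5.05 mm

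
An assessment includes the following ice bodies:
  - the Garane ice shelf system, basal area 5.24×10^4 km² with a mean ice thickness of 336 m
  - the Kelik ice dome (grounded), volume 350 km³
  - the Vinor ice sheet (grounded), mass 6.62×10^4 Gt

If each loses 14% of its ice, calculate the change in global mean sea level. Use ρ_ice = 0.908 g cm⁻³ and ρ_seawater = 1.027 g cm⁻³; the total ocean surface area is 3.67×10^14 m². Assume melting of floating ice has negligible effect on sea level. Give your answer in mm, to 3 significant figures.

≈ 24.7 mm

The Garane ice shelf system is floating and already displaces its own weight of water, so its melt adds essentially nothing to sea level.
Kelik: 0.14 × 350 km³ × (908/1027) = 43.32 km³ of water.
Vinor: 0.14 × 6.62×10^4 Gt = 9.268×10^15 kg; dividing by ρ_w = 1.027 g cm⁻³ = 1027 kg m⁻³ gives 9.024×10^12 m³ of water.
Total added water ≈ 9.068×10^12 m³ over 3.67×10^14 m² → Δh = 0.0247 m = 24.7 mm.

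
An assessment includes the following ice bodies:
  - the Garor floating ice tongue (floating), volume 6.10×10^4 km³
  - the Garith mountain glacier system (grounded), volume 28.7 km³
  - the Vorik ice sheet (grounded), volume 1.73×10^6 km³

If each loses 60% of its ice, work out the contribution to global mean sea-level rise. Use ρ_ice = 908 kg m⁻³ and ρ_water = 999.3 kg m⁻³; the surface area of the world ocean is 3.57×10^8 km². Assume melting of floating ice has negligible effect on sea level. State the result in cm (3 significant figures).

The Garor floating ice tongue is floating and already displaces its own weight of water, so its melt adds essentially nothing to sea level.
Garith: 0.6 × 28.7 km³ × (908/999.3) = 15.65 km³ of water.
Vorik: 0.6 × 1.73×10^6 km³ × (908/999.3) = 9.432×10^5 km³ of water.
Total added water ≈ 9.432×10^14 m³ over 3.57×10^14 m² → Δh = 2.64 m = 264 cm.

≈ 264 cm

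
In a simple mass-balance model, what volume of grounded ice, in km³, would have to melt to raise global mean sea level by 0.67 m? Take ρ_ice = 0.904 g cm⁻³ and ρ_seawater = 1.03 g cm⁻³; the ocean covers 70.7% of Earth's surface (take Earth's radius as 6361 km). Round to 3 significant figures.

≈ 2.74×10^5 km³

Required water volume = Δh × A = 0.67 m × 3.59×10^14 m² = 2.409×10^14 m³ = 2.409×10^5 km³.
Ice volume = water volume × ρ_w/ρ_ice = 2.409×10^5 × 1030/904 = 2.74×10^5 km³.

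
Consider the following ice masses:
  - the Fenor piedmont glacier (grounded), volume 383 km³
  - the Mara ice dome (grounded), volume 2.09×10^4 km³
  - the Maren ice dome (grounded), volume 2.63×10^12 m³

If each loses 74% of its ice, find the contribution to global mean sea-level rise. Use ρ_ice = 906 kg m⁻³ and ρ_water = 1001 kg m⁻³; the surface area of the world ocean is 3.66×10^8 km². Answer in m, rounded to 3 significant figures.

≈ 0.0438 m

Fenor: 0.74 × 383 km³ × (906/1001) = 256.5 km³ of water.
Mara: 0.74 × 2.09×10^4 km³ × (906/1001) = 1.400×10^4 km³ of water.
Maren: 0.74 × 2.63×10^12 m³ × (906/1001) = 1.761×10^12 m³ of water.
Total added water ≈ 1.602×10^13 m³ over 3.66×10^14 m² → Δh = 0.0438 m.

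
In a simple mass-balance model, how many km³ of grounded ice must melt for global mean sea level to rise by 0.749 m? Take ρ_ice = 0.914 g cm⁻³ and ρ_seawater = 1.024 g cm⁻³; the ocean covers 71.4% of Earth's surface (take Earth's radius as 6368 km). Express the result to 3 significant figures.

Required water volume = Δh × A = 0.749 m × 3.64×10^14 m² = 2.725×10^14 m³ = 2.725×10^5 km³.
Ice volume = water volume × ρ_w/ρ_ice = 2.725×10^5 × 1024/914 = 3.05×10^5 km³.

≈ 3.05×10^5 km³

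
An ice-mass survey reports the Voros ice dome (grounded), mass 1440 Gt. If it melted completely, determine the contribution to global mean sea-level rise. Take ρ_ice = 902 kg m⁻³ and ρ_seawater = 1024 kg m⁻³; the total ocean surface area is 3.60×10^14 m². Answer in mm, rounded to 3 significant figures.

≈ 3.91 mm

Voros: 1440 Gt = 1.440×10^15 kg; dividing by ρ_w = 1024 kg m⁻³ gives 1.406×10^12 m³ of water.
Spread over 3.60×10^14 m² of ocean, Δh = 1.406×10^12 / 3.60×10^14 = 3.91×10^-3 m = 3.91 mm.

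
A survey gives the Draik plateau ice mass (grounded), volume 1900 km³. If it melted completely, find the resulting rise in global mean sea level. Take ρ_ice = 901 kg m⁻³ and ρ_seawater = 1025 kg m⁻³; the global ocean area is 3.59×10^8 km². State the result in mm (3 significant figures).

Draik: 1900 km³ × (901/1025) = 1670 km³ of water.
Spread over 3.59×10^14 m² of ocean, Δh = 1.670×10^12 / 3.59×10^14 = 4.65×10^-3 m = 4.65 mm.

≈ 4.65 mm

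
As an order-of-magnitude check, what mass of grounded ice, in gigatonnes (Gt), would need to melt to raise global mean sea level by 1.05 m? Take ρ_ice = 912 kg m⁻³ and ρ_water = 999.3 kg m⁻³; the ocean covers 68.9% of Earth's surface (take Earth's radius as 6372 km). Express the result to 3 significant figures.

Required water volume = Δh × A = 1.05 m × 3.52×10^14 m² = 3.691×10^14 m³.
ρ_w = 999.3 kg m⁻³, so the mass of water = 3.691×10^14 m³ × 999.3 kg m⁻³ = 3.689×10^17 kg = 3.69×10^5 Gt (and the same mass of ice, by conservation).

≈ 3.69×10^5 Gt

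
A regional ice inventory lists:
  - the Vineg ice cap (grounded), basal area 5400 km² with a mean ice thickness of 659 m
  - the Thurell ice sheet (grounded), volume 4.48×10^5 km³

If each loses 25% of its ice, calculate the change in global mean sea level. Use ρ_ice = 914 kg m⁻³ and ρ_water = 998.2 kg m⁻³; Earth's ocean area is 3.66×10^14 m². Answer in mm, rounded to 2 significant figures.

Vineg: ice volume = 5400 km² × 659 m = 3559 km³; 0.25 × 3559 × (914/998.2) = 814.6 km³ of water.
Thurell: 0.25 × 4.48×10^5 km³ × (914/998.2) = 1.026×10^5 km³ of water.
Total added water ≈ 1.034×10^14 m³ over 3.66×10^14 m² → Δh = 0.282 m = 280 mm.

≈ 280 mm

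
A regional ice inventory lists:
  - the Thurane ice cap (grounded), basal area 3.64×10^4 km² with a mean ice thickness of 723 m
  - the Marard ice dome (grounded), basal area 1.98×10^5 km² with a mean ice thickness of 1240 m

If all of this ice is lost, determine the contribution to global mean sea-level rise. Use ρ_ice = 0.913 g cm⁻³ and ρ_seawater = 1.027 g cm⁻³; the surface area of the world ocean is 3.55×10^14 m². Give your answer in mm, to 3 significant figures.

Thurane: ice volume = 3.64×10^4 km² × 723 m = 2.632×10^4 km³; 2.632×10^4 × (913/1027) = 2.340×10^4 km³ of water.
Marard: ice volume = 1.98×10^5 km² × 1240 m = 2.455×10^5 km³; 2.455×10^5 × (913/1027) = 2.183×10^5 km³ of water.
Total added water ≈ 2.417×10^14 m³ over 3.55×10^14 m² → Δh = 0.681 m = 681 mm.

≈ 681 mm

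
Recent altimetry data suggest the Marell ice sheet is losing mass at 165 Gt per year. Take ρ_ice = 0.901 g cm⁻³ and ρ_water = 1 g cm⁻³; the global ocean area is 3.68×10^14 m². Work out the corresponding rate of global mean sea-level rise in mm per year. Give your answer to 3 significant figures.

≈ 0.448 mm/yr

ρ_w = 1 g cm⁻³ = 1000 kg m⁻³. Annual water volume added = 165 Gt / ρ_w = 1.650×10^14 kg / 1000 kg m⁻³ = 1.650×10^11 m³.
Δh per year = 1.650×10^11 / 3.68×10^14 = 4.48×10^-4 m = 0.448 mm.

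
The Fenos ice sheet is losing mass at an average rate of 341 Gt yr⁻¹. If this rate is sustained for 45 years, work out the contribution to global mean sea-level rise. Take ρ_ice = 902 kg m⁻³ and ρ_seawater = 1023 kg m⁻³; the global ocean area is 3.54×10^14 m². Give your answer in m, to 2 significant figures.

Total mass lost = 341 Gt/yr × 45 yr = 1.534×10^4 Gt = 1.534×10^16 kg.
ρ_w = 1023 kg m⁻³, so water volume = 1.534×10^16 / 1023 = 1.500×10^13 m³.
Δh = 1.500×10^13 / 3.54×10^14 = 0.0424 m.

≈ 0.042 m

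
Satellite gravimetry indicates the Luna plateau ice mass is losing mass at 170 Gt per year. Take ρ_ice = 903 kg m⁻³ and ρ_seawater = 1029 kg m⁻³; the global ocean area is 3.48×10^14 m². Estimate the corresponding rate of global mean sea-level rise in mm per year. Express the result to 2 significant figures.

≈ 0.47 mm/yr

ρ_w = 1029 kg m⁻³. Annual water volume added = 170 Gt / ρ_w = 1.700×10^14 kg / 1029 kg m⁻³ = 1.652×10^11 m³.
Δh per year = 1.652×10^11 / 3.48×10^14 = 4.75×10^-4 m = 0.47 mm.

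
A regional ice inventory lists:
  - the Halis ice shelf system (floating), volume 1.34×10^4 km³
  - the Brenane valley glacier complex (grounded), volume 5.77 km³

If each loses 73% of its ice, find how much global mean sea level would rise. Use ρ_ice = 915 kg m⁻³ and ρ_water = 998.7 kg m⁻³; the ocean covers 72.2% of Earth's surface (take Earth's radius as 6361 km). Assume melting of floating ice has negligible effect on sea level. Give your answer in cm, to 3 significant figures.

The Halis ice shelf system is floating and already displaces its own weight of water, so its melt adds essentially nothing to sea level.
Brenane: 0.73 × 5.77 km³ × (915/998.7) = 3.859 km³ of water.
Total added water ≈ 3.859×10^9 m³ over 3.67×10^14 m² → Δh = 1.05×10^-5 m = 1.05×10^-3 cm.

≈ 1.05×10^-3 cm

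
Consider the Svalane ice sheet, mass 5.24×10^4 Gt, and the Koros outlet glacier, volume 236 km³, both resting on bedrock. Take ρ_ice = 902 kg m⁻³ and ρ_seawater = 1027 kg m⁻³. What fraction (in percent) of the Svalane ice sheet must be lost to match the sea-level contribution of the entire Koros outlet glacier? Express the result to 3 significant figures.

Equal sea-level rise means equal mass of meltwater, i.e. equal mass of ice lost.
Ice mass of Koros: 2.129×10^14 kg; ice mass of Svalane: 5.240×10^16 kg.
Fraction required = 2.129×10^14 / 5.240×10^16 = 4.06×10^-3 → 0.406 %.

≈ 0.406 %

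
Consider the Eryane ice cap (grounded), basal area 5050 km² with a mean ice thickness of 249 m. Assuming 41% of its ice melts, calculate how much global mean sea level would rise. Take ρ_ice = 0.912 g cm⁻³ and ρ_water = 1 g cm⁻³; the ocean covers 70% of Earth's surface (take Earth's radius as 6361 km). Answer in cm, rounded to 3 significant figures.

Eryane: ice volume = 5050 km² × 249 m = 1257 km³; 0.41 × 1257 × (912/1000) = 470.2 km³ of water.
Spread over 3.56×10^14 m² of ocean, Δh = 4.702×10^11 / 3.56×10^14 = 1.32×10^-3 m = 0.132 cm.

≈ 0.132 cm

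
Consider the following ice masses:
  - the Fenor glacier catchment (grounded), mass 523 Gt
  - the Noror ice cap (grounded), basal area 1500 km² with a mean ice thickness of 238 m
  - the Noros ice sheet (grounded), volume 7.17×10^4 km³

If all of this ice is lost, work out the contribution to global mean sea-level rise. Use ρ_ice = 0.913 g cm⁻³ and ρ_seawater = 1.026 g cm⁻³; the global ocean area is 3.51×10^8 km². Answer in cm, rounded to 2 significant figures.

Fenor: 523 Gt = 5.230×10^14 kg; dividing by ρ_w = 1.026 g cm⁻³ = 1026 kg m⁻³ gives 5.097×10^11 m³ of water.
Noror: ice volume = 1500 km² × 238 m = 357.0 km³; 357.0 × (913/1026) = 317.7 km³ of water.
Noros: 7.17×10^4 km³ × (913/1026) = 6.380×10^4 km³ of water.
Total added water ≈ 6.463×10^13 m³ over 3.51×10^14 m² → Δh = 0.184 m = 18 cm.

≈ 18 cm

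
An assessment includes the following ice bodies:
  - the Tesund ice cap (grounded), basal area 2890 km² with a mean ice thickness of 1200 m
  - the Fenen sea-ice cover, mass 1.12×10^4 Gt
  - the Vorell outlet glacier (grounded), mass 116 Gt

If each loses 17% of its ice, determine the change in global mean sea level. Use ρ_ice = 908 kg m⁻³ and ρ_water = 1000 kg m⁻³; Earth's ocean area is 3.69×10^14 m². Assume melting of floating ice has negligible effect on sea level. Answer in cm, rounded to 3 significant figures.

≈ 0.150 cm

Tesund: ice volume = 2890 km² × 1200 m = 3468 km³; 0.17 × 3468 × (908/1000) = 535.3 km³ of water.
The Fenen sea-ice cover is floating and already displaces its own weight of water, so its melt adds essentially nothing to sea level.
Vorell: 0.17 × 116 Gt = 1.972×10^13 kg; dividing by ρ_w = 1000 kg m⁻³ gives 1.972×10^10 m³ of water.
Total added water ≈ 5.550×10^11 m³ over 3.69×10^14 m² → Δh = 1.50×10^-3 m = 0.150 cm.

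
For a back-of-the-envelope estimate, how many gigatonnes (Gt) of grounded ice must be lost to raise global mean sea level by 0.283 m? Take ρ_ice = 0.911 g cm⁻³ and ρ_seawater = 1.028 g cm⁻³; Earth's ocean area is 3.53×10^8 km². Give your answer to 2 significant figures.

Required water volume = Δh × A = 0.283 m × 3.53×10^14 m² = 9.990×10^13 m³.
ρ_w = 1.028 g cm⁻³ = 1028 kg m⁻³, so the mass of water = 9.990×10^13 m³ × 1028 kg m⁻³ = 1.027×10^17 kg = 1.0×10^5 Gt (and the same mass of ice, by conservation).

≈ 1.0×10^5 Gt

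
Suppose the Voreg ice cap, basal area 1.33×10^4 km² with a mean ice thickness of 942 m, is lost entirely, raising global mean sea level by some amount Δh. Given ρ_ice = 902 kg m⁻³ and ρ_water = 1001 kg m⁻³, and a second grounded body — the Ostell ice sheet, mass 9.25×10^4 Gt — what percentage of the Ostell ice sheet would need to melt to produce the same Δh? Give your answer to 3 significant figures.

≈ 12.2 %

Equal sea-level rise means equal mass of meltwater, i.e. equal mass of ice lost.
Ice mass of Voreg: 1.130×10^16 kg; ice mass of Ostell: 9.250×10^16 kg.
Fraction required = 1.130×10^16 / 9.250×10^16 = 0.122 → 12.2 %.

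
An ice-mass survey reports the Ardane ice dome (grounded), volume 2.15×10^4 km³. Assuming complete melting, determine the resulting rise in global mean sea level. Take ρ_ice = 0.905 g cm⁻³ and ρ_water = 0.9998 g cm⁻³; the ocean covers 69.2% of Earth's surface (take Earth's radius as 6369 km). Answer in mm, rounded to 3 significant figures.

≈ 55.2 mm

Ardane: 2.15×10^4 km³ × (905/999.8) = 1.946×10^4 km³ of water.
Spread over 3.53×10^14 m² of ocean, Δh = 1.946×10^13 / 3.53×10^14 = 0.0552 m = 55.2 mm.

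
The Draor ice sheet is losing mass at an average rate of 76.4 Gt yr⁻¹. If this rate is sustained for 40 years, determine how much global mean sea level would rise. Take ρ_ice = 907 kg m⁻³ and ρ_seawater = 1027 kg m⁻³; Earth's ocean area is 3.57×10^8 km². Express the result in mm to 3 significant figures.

≈ 8.34 mm

Total mass lost = 76.4 Gt/yr × 40 yr = 3056 Gt = 3.056×10^15 kg.
ρ_w = 1027 kg m⁻³, so water volume = 3.056×10^15 / 1027 = 2.976×10^12 m³.
Δh = 2.976×10^12 / 3.57×10^14 = 8.34×10^-3 m = 8.34 mm.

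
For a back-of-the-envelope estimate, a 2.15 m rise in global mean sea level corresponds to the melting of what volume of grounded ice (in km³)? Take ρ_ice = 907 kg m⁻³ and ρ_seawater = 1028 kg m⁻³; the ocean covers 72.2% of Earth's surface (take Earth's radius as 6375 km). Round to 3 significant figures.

≈ 8.99×10^5 km³

Required water volume = Δh × A = 2.15 m × 3.69×10^14 m² = 7.928×10^14 m³ = 7.928×10^5 km³.
Ice volume = water volume × ρ_w/ρ_ice = 7.928×10^5 × 1028/907 = 8.99×10^5 km³.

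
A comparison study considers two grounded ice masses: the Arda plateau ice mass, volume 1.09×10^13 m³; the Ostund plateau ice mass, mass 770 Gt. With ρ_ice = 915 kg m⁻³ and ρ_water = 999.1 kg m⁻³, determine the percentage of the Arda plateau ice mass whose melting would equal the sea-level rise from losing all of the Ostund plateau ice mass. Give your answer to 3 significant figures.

Equal sea-level rise means equal mass of meltwater, i.e. equal mass of ice lost.
Ice mass of Ostund: 7.700×10^14 kg; ice mass of Arda: 9.974×10^15 kg.
Fraction required = 7.700×10^14 / 9.974×10^15 = 0.0772 → 7.72 %.

≈ 7.72 %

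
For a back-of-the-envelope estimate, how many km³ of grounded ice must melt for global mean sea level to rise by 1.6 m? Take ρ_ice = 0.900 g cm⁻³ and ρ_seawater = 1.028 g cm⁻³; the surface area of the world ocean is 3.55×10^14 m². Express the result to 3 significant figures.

Required water volume = Δh × A = 1.6 m × 3.55×10^14 m² = 5.680×10^14 m³ = 5.680×10^5 km³.
Ice volume = water volume × ρ_w/ρ_ice = 5.680×10^5 × 1028/900 = 6.49×10^5 km³.

≈ 6.49×10^5 km³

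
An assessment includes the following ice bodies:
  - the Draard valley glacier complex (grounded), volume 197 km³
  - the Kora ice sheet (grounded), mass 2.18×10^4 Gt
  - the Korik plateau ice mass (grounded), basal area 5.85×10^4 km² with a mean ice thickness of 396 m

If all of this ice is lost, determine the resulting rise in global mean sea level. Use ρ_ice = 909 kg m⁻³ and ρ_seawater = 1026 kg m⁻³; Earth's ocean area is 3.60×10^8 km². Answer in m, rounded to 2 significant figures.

≈ 0.12 m

Draard: 197 km³ × (909/1026) = 174.5 km³ of water.
Kora: 2.18×10^4 Gt = 2.180×10^16 kg; dividing by ρ_w = 1026 kg m⁻³ gives 2.125×10^13 m³ of water.
Korik: ice volume = 5.85×10^4 km² × 396 m = 2.317×10^4 km³; 2.317×10^4 × (909/1026) = 2.052×10^4 km³ of water.
Total added water ≈ 4.195×10^13 m³ over 3.60×10^14 m² → Δh = 0.117 m.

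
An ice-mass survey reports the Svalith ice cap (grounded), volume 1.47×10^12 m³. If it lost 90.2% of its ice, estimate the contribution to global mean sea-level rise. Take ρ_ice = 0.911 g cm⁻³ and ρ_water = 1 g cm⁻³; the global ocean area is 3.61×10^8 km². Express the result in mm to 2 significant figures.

Svalith: 0.902 × 1.47×10^12 m³ × (911/1000) = 1.208×10^12 m³ of water.
Spread over 3.61×10^14 m² of ocean, Δh = 1.208×10^12 / 3.61×10^14 = 3.35×10^-3 m = 3.3 mm.

≈ 3.3 mm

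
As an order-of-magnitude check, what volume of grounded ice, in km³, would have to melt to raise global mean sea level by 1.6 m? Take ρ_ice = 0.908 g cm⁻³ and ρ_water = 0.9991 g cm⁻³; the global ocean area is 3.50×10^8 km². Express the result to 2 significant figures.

≈ 6.2×10^5 km³

Required water volume = Δh × A = 1.6 m × 3.50×10^14 m² = 5.600×10^14 m³ = 5.600×10^5 km³.
Ice volume = water volume × ρ_w/ρ_ice = 5.600×10^5 × 999.1/908 = 6.2×10^5 km³.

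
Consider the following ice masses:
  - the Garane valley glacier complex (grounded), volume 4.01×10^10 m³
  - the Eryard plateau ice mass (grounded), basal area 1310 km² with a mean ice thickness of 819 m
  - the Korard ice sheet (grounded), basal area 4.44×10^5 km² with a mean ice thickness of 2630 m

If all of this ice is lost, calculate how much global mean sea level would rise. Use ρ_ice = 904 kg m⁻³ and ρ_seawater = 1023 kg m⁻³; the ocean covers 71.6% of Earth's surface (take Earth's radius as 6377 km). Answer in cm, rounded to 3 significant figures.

≈ 282 cm

Garane: 4.01×10^10 m³ × (904/1023) = 3.544×10^10 m³ of water.
Eryard: ice volume = 1310 km² × 819 m = 1073 km³; 1073 × (904/1023) = 948.1 km³ of water.
Korard: ice volume = 4.44×10^5 km² × 2630 m = 1.168×10^6 km³; 1.168×10^6 × (904/1023) = 1.032×10^6 km³ of water.
Total added water ≈ 1.033×10^15 m³ over 3.66×10^14 m² → Δh = 2.82 m = 282 cm.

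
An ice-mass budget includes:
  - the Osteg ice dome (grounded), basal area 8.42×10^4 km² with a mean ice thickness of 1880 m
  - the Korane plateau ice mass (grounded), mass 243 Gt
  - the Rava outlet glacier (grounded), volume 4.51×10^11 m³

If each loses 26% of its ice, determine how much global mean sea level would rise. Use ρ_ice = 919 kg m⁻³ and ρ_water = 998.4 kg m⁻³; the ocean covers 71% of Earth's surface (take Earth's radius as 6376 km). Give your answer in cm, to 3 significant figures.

≈ 10.5 cm

Osteg: ice volume = 8.42×10^4 km² × 1880 m = 1.583×10^5 km³; 0.26 × 1.583×10^5 × (919/998.4) = 3.788×10^4 km³ of water.
Korane: 0.26 × 243 Gt = 6.318×10^13 kg; dividing by ρ_w = 998.4 kg m⁻³ gives 6.328×10^10 m³ of water.
Rava: 0.26 × 4.51×10^11 m³ × (919/998.4) = 1.079×10^11 m³ of water.
Total added water ≈ 3.806×10^13 m³ over 3.63×10^14 m² → Δh = 0.105 m = 10.5 cm.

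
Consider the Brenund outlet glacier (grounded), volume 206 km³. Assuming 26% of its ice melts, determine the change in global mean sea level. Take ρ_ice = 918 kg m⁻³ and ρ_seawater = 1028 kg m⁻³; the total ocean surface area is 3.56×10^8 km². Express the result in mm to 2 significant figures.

≈ 0.13 mm

Brenund: 0.26 × 206 km³ × (918/1028) = 47.83 km³ of water.
Spread over 3.56×10^14 m² of ocean, Δh = 4.783×10^10 / 3.56×10^14 = 1.34×10^-4 m = 0.13 mm.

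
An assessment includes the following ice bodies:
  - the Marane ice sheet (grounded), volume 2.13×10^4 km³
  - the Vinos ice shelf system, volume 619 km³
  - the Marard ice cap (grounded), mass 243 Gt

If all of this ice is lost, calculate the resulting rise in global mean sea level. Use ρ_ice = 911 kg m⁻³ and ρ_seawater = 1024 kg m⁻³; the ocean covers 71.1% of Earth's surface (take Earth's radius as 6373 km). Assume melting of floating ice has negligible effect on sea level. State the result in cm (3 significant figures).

Marane: 2.13×10^4 km³ × (911/1024) = 1.895×10^4 km³ of water.
The Vinos ice shelf system is floating and already displaces its own weight of water, so its melt adds essentially nothing to sea level.
Marard: 243 Gt = 2.430×10^14 kg; dividing by ρ_w = 1024 kg m⁻³ gives 2.373×10^11 m³ of water.
Total added water ≈ 1.919×10^13 m³ over 3.63×10^14 m² → Δh = 0.0529 m = 5.29 cm.

≈ 5.29 cm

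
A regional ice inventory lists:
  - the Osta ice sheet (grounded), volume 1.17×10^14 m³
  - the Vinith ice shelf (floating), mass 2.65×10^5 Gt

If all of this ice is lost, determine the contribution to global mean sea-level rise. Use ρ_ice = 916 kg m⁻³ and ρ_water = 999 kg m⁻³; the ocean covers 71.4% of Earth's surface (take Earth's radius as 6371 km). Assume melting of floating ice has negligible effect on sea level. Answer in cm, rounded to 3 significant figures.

≈ 29.5 cm

Osta: 1.17×10^14 m³ × (916/999) = 1.073×10^14 m³ of water.
The Vinith ice shelf is floating and already displaces its own weight of water, so its melt adds essentially nothing to sea level.
Total added water ≈ 1.073×10^14 m³ over 3.64×10^14 m² → Δh = 0.295 m = 29.5 cm.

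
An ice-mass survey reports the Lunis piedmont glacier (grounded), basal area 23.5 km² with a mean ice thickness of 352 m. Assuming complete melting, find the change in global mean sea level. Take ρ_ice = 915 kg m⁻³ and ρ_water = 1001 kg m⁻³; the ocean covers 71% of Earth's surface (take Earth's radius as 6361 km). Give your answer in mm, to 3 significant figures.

Lunis: ice volume = 23.5 km² × 352 m = 8.272 km³; 8.272 × (915/1001) = 7.561 km³ of water.
Spread over 3.61×10^14 m² of ocean, Δh = 7.561×10^9 / 3.61×10^14 = 2.09×10^-5 m = 0.0209 mm.

≈ 0.0209 mm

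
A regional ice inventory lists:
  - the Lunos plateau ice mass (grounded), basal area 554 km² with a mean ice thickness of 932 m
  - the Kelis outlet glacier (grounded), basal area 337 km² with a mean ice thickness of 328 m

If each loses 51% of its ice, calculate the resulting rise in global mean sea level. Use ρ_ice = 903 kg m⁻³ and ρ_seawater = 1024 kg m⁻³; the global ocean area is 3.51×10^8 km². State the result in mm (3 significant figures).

≈ 0.803 mm

Lunos: ice volume = 554 km² × 932 m = 516.3 km³; 0.51 × 516.3 × (903/1024) = 232.2 km³ of water.
Kelis: ice volume = 337 km² × 328 m = 110.5 km³; 0.51 × 110.5 × (903/1024) = 49.71 km³ of water.
Total added water ≈ 2.819×10^11 m³ over 3.51×10^14 m² → Δh = 8.03×10^-4 m = 0.803 mm.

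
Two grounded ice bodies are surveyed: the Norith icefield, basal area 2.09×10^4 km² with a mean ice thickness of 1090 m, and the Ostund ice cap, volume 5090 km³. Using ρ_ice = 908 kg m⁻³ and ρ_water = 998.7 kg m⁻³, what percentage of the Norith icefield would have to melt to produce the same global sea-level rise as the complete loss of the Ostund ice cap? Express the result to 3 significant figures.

Equal sea-level rise means equal mass of meltwater, i.e. equal mass of ice lost.
Ice mass of Ostund: 4.622×10^15 kg; ice mass of Norith: 2.069×10^16 kg.
Fraction required = 4.622×10^15 / 2.069×10^16 = 0.223 → 22.3 %.

≈ 22.3 %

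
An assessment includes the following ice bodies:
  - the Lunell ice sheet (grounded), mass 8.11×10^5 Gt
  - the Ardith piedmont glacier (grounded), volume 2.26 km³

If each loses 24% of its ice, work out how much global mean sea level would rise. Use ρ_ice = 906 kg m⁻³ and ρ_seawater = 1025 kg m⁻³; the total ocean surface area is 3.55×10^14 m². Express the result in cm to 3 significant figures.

≈ 53.5 cm

Lunell: 0.24 × 8.11×10^5 Gt = 1.946×10^17 kg; dividing by ρ_w = 1025 kg m⁻³ gives 1.899×10^14 m³ of water.
Ardith: 0.24 × 2.26 km³ × (906/1025) = 0.4794 km³ of water.
Total added water ≈ 1.899×10^14 m³ over 3.55×10^14 m² → Δh = 0.535 m = 53.5 cm.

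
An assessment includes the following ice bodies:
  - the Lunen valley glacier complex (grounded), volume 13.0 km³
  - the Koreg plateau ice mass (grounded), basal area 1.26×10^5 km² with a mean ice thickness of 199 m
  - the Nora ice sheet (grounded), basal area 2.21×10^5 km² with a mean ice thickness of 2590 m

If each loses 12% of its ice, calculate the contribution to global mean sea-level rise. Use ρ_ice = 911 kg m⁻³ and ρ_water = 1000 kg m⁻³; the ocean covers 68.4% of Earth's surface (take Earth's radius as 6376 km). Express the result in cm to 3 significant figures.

Lunen: 0.12 × 13.0 km³ × (911/1000) = 1.421 km³ of water.
Koreg: ice volume = 1.26×10^5 km² × 199 m = 2.507×10^4 km³; 0.12 × 2.507×10^4 × (911/1000) = 2741 km³ of water.
Nora: ice volume = 2.21×10^5 km² × 2590 m = 5.724×10^5 km³; 0.12 × 5.724×10^5 × (911/1000) = 6.257×10^4 km³ of water.
Total added water ≈ 6.532×10^13 m³ over 3.49×10^14 m² → Δh = 0.187 m = 18.7 cm.

≈ 18.7 cm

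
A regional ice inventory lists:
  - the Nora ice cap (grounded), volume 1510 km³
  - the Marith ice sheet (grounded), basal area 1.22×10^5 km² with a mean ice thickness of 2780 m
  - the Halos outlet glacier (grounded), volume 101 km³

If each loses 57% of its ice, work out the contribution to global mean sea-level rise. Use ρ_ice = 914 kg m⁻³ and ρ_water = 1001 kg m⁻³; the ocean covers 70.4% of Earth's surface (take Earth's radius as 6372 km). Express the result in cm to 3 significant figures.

≈ 49.4 cm

Nora: 0.57 × 1510 km³ × (914/1001) = 785.9 km³ of water.
Marith: ice volume = 1.22×10^5 km² × 2780 m = 3.392×10^5 km³; 0.57 × 3.392×10^5 × (914/1001) = 1.765×10^5 km³ of water.
Halos: 0.57 × 101 km³ × (914/1001) = 52.57 km³ of water.
Total added water ≈ 1.774×10^14 m³ over 3.59×10^14 m² → Δh = 0.494 m = 49.4 cm.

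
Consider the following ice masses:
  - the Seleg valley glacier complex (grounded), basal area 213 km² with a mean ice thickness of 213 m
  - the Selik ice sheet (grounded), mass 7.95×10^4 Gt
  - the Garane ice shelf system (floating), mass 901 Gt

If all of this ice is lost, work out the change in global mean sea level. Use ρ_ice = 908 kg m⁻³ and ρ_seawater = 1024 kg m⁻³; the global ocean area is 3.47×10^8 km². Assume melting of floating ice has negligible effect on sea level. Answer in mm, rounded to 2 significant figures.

Seleg: ice volume = 213 km² × 213 m = 45.37 km³; 45.37 × (908/1024) = 40.23 km³ of water.
Selik: 7.95×10^4 Gt = 7.950×10^16 kg; dividing by ρ_w = 1024 kg m⁻³ gives 7.764×10^13 m³ of water.
The Garane ice shelf system is floating and already displaces its own weight of water, so its melt adds essentially nothing to sea level.
Total added water ≈ 7.768×10^13 m³ over 3.47×10^14 m² → Δh = 0.224 m = 220 mm.

≈ 220 mm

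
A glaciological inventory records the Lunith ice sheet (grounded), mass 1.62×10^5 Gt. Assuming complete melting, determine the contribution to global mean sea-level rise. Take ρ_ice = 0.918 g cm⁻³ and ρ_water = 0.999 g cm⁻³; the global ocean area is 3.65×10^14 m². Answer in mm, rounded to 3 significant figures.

Lunith: 1.62×10^5 Gt = 1.620×10^17 kg; dividing by ρ_w = 0.999 g cm⁻³ = 999 kg m⁻³ gives 1.622×10^14 m³ of water.
Spread over 3.65×10^14 m² of ocean, Δh = 1.622×10^14 / 3.65×10^14 = 0.444 m = 444 mm.

≈ 444 mm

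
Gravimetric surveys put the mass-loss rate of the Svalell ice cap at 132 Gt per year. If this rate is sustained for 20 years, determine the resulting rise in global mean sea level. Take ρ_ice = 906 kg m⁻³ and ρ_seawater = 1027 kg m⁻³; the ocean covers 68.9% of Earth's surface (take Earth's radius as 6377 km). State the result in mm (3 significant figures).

Total mass lost = 132 Gt/yr × 20 yr = 2640 Gt = 2.640×10^15 kg.
ρ_w = 1027 kg m⁻³, so water volume = 2.640×10^15 / 1027 = 2.571×10^12 m³.
Δh = 2.571×10^12 / 3.52×10^14 = 7.30×10^-3 m = 7.30 mm.

≈ 7.30 mm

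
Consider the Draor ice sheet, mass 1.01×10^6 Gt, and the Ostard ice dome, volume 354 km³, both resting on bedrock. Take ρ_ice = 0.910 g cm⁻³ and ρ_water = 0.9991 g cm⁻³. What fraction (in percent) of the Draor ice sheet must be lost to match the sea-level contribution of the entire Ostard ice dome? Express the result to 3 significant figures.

Equal sea-level rise means equal mass of meltwater, i.e. equal mass of ice lost.
Ice mass of Ostard: 3.221×10^14 kg; ice mass of Draor: 1.010×10^18 kg.
Fraction required = 3.221×10^14 / 1.010×10^18 = 3.19×10^-4 → 0.0319 %.

≈ 0.0319 %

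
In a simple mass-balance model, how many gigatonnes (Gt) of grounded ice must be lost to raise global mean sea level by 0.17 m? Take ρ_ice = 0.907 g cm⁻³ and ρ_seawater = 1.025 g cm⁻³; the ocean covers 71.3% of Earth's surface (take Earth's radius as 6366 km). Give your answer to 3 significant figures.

Required water volume = Δh × A = 0.17 m × 3.63×10^14 m² = 6.173×10^13 m³.
ρ_w = 1.025 g cm⁻³ = 1025 kg m⁻³, so the mass of water = 6.173×10^13 m³ × 1025 kg m⁻³ = 6.327×10^16 kg = 6.33×10^4 Gt (and the same mass of ice, by conservation).

≈ 6.33×10^4 Gt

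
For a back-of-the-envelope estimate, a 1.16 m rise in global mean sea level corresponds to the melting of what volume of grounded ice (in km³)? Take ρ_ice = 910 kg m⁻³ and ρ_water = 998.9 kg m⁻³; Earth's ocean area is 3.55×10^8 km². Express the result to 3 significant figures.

≈ 4.52×10^5 km³

Required water volume = Δh × A = 1.16 m × 3.55×10^14 m² = 4.118×10^14 m³ = 4.118×10^5 km³.
Ice volume = water volume × ρ_w/ρ_ice = 4.118×10^5 × 998.9/910 = 4.52×10^5 km³.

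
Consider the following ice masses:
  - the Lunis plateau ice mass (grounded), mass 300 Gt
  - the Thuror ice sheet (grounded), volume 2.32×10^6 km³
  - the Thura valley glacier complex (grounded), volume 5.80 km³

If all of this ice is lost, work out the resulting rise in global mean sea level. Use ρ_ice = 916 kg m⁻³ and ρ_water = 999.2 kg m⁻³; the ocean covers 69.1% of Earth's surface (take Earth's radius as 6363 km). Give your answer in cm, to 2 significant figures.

Lunis: 300 Gt = 3.000×10^14 kg; dividing by ρ_w = 999.2 kg m⁻³ gives 3.002×10^11 m³ of water.
Thuror: 2.32×10^6 km³ × (916/999.2) = 2.127×10^6 km³ of water.
Thura: 5.80 km³ × (916/999.2) = 5.317 km³ of water.
Total added water ≈ 2.127×10^15 m³ over 3.52×10^14 m² → Δh = 6.05 m = 610 cm.

≈ 610 cm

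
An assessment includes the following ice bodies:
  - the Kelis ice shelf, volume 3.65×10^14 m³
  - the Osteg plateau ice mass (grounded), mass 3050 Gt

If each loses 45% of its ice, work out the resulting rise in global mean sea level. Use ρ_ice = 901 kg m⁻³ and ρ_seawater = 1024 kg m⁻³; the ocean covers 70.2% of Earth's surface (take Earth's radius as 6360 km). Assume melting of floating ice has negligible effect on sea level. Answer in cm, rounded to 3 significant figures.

The Kelis ice shelf is floating and already displaces its own weight of water, so its melt adds essentially nothing to sea level.
Osteg: 0.45 × 3050 Gt = 1.372×10^15 kg; dividing by ρ_w = 1024 kg m⁻³ gives 1.340×10^12 m³ of water.
Total added water ≈ 1.340×10^12 m³ over 3.57×10^14 m² → Δh = 3.76×10^-3 m = 0.376 cm.

≈ 0.376 cm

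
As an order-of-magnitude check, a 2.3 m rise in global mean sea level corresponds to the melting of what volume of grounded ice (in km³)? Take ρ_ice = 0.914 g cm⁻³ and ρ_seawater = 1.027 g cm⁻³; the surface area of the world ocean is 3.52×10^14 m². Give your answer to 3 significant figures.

Required water volume = Δh × A = 2.3 m × 3.52×10^14 m² = 8.096×10^14 m³ = 8.096×10^5 km³.
Ice volume = water volume × ρ_w/ρ_ice = 8.096×10^5 × 1027/914 = 9.10×10^5 km³.

≈ 9.10×10^5 km³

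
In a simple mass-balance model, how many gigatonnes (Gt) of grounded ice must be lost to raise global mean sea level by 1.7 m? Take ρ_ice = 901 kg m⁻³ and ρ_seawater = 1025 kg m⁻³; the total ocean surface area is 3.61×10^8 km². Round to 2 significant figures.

Required water volume = Δh × A = 1.7 m × 3.61×10^14 m² = 6.137×10^14 m³.
ρ_w = 1025 kg m⁻³, so the mass of water = 6.137×10^14 m³ × 1025 kg m⁻³ = 6.290×10^17 kg = 6.3×10^5 Gt (and the same mass of ice, by conservation).

≈ 6.3×10^5 Gt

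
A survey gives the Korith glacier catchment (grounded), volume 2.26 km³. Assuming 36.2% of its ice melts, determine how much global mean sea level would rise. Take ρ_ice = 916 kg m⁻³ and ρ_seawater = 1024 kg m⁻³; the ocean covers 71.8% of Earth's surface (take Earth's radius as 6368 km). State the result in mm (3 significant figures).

Korith: 0.362 × 2.26 km³ × (916/1024) = 0.7318 km³ of water.
Spread over 3.66×10^14 m² of ocean, Δh = 7.318×10^8 / 3.66×10^14 = 2.00×10^-6 m = 2.00×10^-3 mm.

≈ 2.00×10^-3 mm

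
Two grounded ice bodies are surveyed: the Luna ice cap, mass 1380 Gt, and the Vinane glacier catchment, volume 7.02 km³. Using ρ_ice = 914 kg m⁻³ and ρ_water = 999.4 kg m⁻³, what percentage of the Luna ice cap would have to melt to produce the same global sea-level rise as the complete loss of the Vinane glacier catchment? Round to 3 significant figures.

Equal sea-level rise means equal mass of meltwater, i.e. equal mass of ice lost.
Ice mass of Vinane: 6.416×10^12 kg; ice mass of Luna: 1.380×10^15 kg.
Fraction required = 6.416×10^12 / 1.380×10^15 = 4.65×10^-3 → 0.465 %.

≈ 0.465 %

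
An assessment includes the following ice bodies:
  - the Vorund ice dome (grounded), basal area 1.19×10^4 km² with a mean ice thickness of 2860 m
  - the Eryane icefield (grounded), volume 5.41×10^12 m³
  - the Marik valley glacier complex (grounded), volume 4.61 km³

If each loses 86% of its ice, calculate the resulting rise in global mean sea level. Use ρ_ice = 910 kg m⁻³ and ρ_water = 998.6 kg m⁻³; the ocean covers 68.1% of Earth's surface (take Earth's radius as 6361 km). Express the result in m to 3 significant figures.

Vorund: ice volume = 1.19×10^4 km² × 2860 m = 3.403×10^4 km³; 0.86 × 3.403×10^4 × (910/998.6) = 2.667×10^4 km³ of water.
Eryane: 0.86 × 5.41×10^12 m³ × (910/998.6) = 4.240×10^12 m³ of water.
Marik: 0.86 × 4.61 km³ × (910/998.6) = 3.613 km³ of water.
Total added water ≈ 3.092×10^13 m³ over 3.46×10^14 m² → Δh = 0.0893 m.

≈ 0.0893 m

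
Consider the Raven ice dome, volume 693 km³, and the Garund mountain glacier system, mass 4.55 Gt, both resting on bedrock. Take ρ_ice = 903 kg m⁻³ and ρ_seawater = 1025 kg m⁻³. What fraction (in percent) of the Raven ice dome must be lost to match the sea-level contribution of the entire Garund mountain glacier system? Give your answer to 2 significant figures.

Equal sea-level rise means equal mass of meltwater, i.e. equal mass of ice lost.
Ice mass of Garund: 4.550×10^12 kg; ice mass of Raven: 6.258×10^14 kg.
Fraction required = 4.550×10^12 / 6.258×10^14 = 7.27×10^-3 → 0.73 %.

≈ 0.73 %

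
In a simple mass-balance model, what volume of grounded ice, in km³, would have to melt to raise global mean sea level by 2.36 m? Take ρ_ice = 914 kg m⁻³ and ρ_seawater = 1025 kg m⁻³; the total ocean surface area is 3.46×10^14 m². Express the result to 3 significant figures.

≈ 9.16×10^5 km³

Required water volume = Δh × A = 2.36 m × 3.46×10^14 m² = 8.166×10^14 m³ = 8.166×10^5 km³.
Ice volume = water volume × ρ_w/ρ_ice = 8.166×10^5 × 1025/914 = 9.16×10^5 km³.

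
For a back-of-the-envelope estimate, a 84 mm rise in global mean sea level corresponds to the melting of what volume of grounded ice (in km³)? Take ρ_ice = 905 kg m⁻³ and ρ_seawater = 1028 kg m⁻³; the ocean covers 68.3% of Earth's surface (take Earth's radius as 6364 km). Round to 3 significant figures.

≈ 3.32×10^4 km³

Required water volume = Δh × A = 0.084 m × 3.48×10^14 m² = 2.920×10^13 m³ = 2.920×10^4 km³.
Ice volume = water volume × ρ_w/ρ_ice = 2.920×10^4 × 1028/905 = 3.32×10^4 km³.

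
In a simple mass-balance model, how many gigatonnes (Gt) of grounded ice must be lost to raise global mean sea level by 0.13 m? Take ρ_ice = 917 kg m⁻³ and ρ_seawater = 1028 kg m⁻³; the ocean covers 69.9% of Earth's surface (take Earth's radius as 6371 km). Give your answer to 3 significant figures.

Required water volume = Δh × A = 0.13 m × 3.57×10^14 m² = 4.635×10^13 m³.
ρ_w = 1028 kg m⁻³, so the mass of water = 4.635×10^13 m³ × 1028 kg m⁻³ = 4.765×10^16 kg = 4.76×10^4 Gt (and the same mass of ice, by conservation).

≈ 4.76×10^4 Gt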